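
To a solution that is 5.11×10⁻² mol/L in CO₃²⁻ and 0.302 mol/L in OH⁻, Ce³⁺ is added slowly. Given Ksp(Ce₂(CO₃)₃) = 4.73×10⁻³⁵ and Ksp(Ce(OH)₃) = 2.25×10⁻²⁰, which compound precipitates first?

Ce(OH)₃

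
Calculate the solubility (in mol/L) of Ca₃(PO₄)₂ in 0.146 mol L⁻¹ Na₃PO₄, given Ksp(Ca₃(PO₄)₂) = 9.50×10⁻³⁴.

Ca₃(PO₄)₂(s) ⇌ 3 Ca²⁺(aq) + 2 PO₄³⁻(aq)
PO₄³⁻ is already present at 0.146 mol L⁻¹. If s mol/L of Ca₃(PO₄)₂ dissolves, [Ca²⁺] = 3s while [PO₄³⁻] ≈ 0.146 mol L⁻¹.
Ksp = [Ca²⁺]^3[PO₄³⁻]^2 = (3s)^3(0.146)^2
(3s)^3 = 9.50×10⁻³⁴ / (0.146)^2 = 4.46×10⁻³²
s = 1.18×10⁻¹¹ mol L⁻¹

1.18×10⁻¹¹ M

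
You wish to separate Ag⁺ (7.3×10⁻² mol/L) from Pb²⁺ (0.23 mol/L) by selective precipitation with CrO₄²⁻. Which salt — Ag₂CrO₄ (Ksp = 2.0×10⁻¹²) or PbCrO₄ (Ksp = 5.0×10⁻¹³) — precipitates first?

PbCrO₄

A salt starts to precipitate once the ion product Q reaches its Ksp.
For Ag₂CrO₄: [CrO₄²⁻] = (Ksp/[Ag⁺]^2) = 3.8×10⁻¹⁰ mol/L
For PbCrO₄: [CrO₄²⁻] = (Ksp/[Pb²⁺]) = 2.2×10⁻¹² mol/L
PbCrO₄ requires the lower [CrO₄²⁻], so it precipitates first.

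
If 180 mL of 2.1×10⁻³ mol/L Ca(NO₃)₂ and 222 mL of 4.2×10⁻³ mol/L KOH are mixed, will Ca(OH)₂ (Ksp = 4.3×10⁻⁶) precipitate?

Total volume after mixing = 180 + 222 = 402 mL.
[Ca²⁺] = (2.1×10⁻³)(180)/402 = 9.4×10⁻⁴ mol/L
[OH⁻] = (4.2×10⁻³)(222)/402 = 2.3×10⁻³ mol/L
Q = [Ca²⁺][OH⁻]^2 = 5.1×10⁻⁹
Q < Ksp (5.1×10⁻⁹ vs 4.3×10⁻⁶); the solution remains unsaturated and no precipitate forms.

No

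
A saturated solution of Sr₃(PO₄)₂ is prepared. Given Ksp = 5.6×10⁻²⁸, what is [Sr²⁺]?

4.2×10⁻⁶ M

Sr₃(PO₄)₂(s) ⇌ 3 Sr²⁺(aq) + 2 PO₄³⁻(aq)
With molar solubility s: [Sr²⁺] = 3s, [PO₄³⁻] = 2s.
Ksp = [Sr²⁺]^3[PO₄³⁻]^2 = (3s)^3 · (2s)^2 = 108s^5 = 5.6×10⁻²⁸
s = 1.4×10⁻⁶ mol/L
[Sr²⁺] = 3s = 4.2×10⁻⁶ mol/L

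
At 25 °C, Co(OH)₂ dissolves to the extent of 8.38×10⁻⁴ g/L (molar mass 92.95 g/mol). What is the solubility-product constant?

Ksp = 2.93×10⁻¹⁵

Convert to molarity: s = 8.38×10⁻⁴ / 92.95 = 9.0156×10⁻⁶ mol/L
Co(OH)₂(s) ⇌ Co²⁺(aq) + 2 OH⁻(aq)
For each mole of Co(OH)₂ that dissolves per liter, [Co²⁺] = s and [OH⁻] = 2s; let s denote this solubility.
Ksp = [Co²⁺][OH⁻]^2 = s · (2s)^2 = 4s^3
Ksp = 4 × (9.0156×10⁻⁶)^3 = 2.93×10⁻¹⁵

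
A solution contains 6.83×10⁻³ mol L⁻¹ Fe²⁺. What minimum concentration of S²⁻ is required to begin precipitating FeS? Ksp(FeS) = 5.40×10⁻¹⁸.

Precipitation begins when Q = Ksp.
FeS(s) ⇌ Fe²⁺(aq) + S²⁻(aq)
Ksp = [Fe²⁺][S²⁻] = [S²⁻](6.83×10⁻³)
[S²⁻] = 5.40×10⁻¹⁸ / (6.83×10⁻³) = 7.91×10⁻¹⁶
[S²⁻] = 7.91×10⁻¹⁶ mol L⁻¹

7.91×10⁻¹⁶ M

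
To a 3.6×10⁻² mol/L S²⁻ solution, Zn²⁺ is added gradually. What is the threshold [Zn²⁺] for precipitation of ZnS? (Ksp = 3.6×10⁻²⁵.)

1.0×10⁻²³ M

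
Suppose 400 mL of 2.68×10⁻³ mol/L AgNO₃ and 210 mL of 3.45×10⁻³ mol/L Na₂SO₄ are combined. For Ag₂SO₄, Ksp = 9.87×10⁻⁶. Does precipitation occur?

No

After mixing, V = 400 mL + 210 mL = 610 mL.
[Ag⁺] = (2.68×10⁻³)(400)/610 = 1.76×10⁻³ mol/L
[SO₄²⁻] = (3.45×10⁻³)(210)/610 = 1.19×10⁻³ mol/L
Q = [Ag⁺]^2[SO₄²⁻] = 3.67×10⁻⁹
Q < Ksp (3.67×10⁻⁹ vs 9.87×10⁻⁶); the solution remains unsaturated and no precipitate forms.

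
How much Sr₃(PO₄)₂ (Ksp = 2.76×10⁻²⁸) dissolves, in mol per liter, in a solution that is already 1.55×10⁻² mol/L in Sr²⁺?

4.30×10⁻¹² M

Sr₃(PO₄)₂(s) ⇌ 3 Sr²⁺(aq) + 2 PO₄³⁻(aq)
Sr²⁺ is already present at 1.55×10⁻² mol/L. If s mol/L of Sr₃(PO₄)₂ dissolves, [PO₄³⁻] = 2s while [Sr²⁺] ≈ 1.55×10⁻² mol/L.
Ksp = [Sr²⁺]^3[PO₄³⁻]^2 = (1.55×10⁻²)^3(2s)^2
(2s)^2 = 2.76×10⁻²⁸ / (1.55×10⁻²)^3 = 7.41×10⁻²³
s = 4.30×10⁻¹² mol/L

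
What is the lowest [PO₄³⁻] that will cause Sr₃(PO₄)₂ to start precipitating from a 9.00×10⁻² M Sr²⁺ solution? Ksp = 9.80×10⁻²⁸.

1.16×10⁻¹² M

A salt starts to precipitate once the ion product Q reaches its Ksp.
Sr₃(PO₄)₂(s) ⇌ 3 Sr²⁺(aq) + 2 PO₄³⁻(aq)
Ksp = [Sr²⁺]^3[PO₄³⁻]^2 = [PO₄³⁻]^2(9.00×10⁻²)^3
[PO₄³⁻]^2 = 9.80×10⁻²⁸ / (9.00×10⁻²)^3 = 1.34×10⁻²⁴
[PO₄³⁻] = 1.16×10⁻¹² M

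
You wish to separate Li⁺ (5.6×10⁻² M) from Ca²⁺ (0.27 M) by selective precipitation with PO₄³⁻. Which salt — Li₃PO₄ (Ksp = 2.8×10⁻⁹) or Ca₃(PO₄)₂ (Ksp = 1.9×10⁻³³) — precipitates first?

Precipitation of each salt begins when its ion product equals Ksp.
For Li₃PO₄: [PO₄³⁻] = (Ksp/[Li⁺]^3) = 1.6×10⁻⁵ M
For Ca₃(PO₄)₂: [PO₄³⁻] = (Ksp/[Ca²⁺]^3)^(1/2) = 3.1×10⁻¹⁶ M
The smaller threshold [PO₄³⁻] is reached first, so Ca₃(PO₄)₂ precipitates first.

Ca₃(PO₄)₂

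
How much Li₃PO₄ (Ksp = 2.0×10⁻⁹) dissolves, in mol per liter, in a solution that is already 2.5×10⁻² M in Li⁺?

1.3×10⁻⁴ M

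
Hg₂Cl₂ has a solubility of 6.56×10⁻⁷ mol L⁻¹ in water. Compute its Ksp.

Hg₂Cl₂(s) ⇌ Hg₂²⁺(aq) + 2 Cl⁻(aq)
Let s be the molar solubility. Then [Hg₂²⁺] = s and [Cl⁻] = 2s.
Ksp = [Hg₂²⁺][Cl⁻]^2 = s · (2s)^2 = 4s^3
Ksp = 4 × (6.56×10⁻⁷)^3 = 1.13×10⁻¹⁸

Ksp = 1.13×10⁻¹⁸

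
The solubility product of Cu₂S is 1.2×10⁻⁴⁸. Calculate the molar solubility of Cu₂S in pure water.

6.7×10⁻¹⁷ M

Cu₂S(s) ⇌ 2 Cu⁺(aq) + S²⁻(aq)
If s mol/L of Cu₂S dissolves, [Cu⁺] = 2s and [S²⁻] = s.
Ksp = [Cu⁺]^2[S²⁻] = (2s)^2 · s = 4s^3
4s^3 = 1.2×10⁻⁴⁸  ⇒  s^3 = 3.0×10⁻⁴⁹
s = (3.0×10⁻⁴⁹)^(1/3) = 6.7×10⁻¹⁷ mol/L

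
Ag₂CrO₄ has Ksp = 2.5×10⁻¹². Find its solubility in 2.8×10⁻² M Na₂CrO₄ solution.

4.7×10⁻⁶ M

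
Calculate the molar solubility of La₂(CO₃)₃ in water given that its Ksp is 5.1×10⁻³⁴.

La₂(CO₃)₃(s) ⇌ 2 La³⁺(aq) + 3 CO₃²⁻(aq)
For each mole of La₂(CO₃)₃ that dissolves per liter, [La³⁺] = 2s and [CO₃²⁻] = 3s; let s denote this solubility.
Ksp = [La³⁺]^2[CO₃²⁻]^3 = (2s)^2 · (3s)^3 = 108s^5
108s^5 = 5.1×10⁻³⁴  ⇒  s^5 = 4.7×10⁻³⁶
s = (4.7×10⁻³⁶)^(1/5) = 8.6×10⁻⁸ mol L⁻¹

8.6×10⁻⁸ M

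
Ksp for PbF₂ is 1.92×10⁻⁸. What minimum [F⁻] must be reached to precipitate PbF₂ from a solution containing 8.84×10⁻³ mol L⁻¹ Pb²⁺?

1.47×10⁻³ M

Precipitation of each salt begins when its ion product equals Ksp.
PbF₂(s) ⇌ Pb²⁺(aq) + 2 F⁻(aq)
Ksp = [Pb²⁺][F⁻]^2 = [F⁻]^2(8.84×10⁻³)
[F⁻]^2 = 1.92×10⁻⁸ / (8.84×10⁻³) = 2.17×10⁻⁶
[F⁻] = 1.47×10⁻³ mol L⁻¹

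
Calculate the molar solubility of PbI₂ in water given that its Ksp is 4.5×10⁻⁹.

1.0×10⁻³ M

PbI₂(s) ⇌ Pb²⁺(aq) + 2 I⁻(aq)
With molar solubility s: [Pb²⁺] = s, [I⁻] = 2s.
Ksp = [Pb²⁺][I⁻]^2 = s · (2s)^2 = 4s^3
4s^3 = 4.5×10⁻⁹  ⇒  s^3 = 1.1×10⁻⁹
s = (1.1×10⁻⁹)^(1/3) = 1.0×10⁻³ mol L⁻¹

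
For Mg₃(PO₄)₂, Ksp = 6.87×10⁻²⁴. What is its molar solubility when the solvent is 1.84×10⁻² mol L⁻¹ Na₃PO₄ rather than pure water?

9.09×10⁻⁸ M

Mg₃(PO₄)₂(s) ⇌ 3 Mg²⁺(aq) + 2 PO₄³⁻(aq)
The solution already contains PO₄³⁻ at 1.84×10⁻² mol L⁻¹. Let s be the molar solubility of Mg₃(PO₄)₂.
[PO₄³⁻] ≈ 1.84×10⁻² mol L⁻¹ (common ion dominates); [Mg²⁺] = 3s.
Ksp = [Mg²⁺]^3[PO₄³⁻]^2 = (3s)^3(1.84×10⁻²)^2
(3s)^3 = 6.87×10⁻²⁴ / (1.84×10⁻²)^2 = 2.03×10⁻²⁰
s = 9.09×10⁻⁸ mol L⁻¹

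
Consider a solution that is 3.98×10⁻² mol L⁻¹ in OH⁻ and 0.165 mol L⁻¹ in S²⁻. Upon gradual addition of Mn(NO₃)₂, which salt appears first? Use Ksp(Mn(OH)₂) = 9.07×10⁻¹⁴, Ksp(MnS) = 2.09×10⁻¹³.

MnS

Precipitation of each salt begins when its ion product equals Ksp.
For Mn(OH)₂: [Mn²⁺] = (Ksp/[OH⁻]^2) = 5.73×10⁻¹¹ mol L⁻¹
For MnS: [Mn²⁺] = (Ksp/[S²⁻]) = 1.27×10⁻¹² mol L⁻¹
The smaller threshold [Mn²⁺] is reached first, so MnS precipitates first.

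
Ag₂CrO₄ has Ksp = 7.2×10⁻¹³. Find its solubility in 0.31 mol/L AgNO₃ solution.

Ag₂CrO₄(s) ⇌ 2 Ag⁺(aq) + CrO₄²⁻(aq)
The solution already contains Ag⁺ at 0.31 mol/L. Let s be the molar solubility of Ag₂CrO₄.
[Ag⁺] ≈ 0.31 mol/L (common ion dominates); [CrO₄²⁻] = s.
Ksp = [Ag⁺]^2[CrO₄²⁻] = (0.31)^2s
s = 7.2×10⁻¹³ / (0.31)^2 = 7.5×10⁻¹²
s = 7.5×10⁻¹² mol/L

7.5×10⁻¹² M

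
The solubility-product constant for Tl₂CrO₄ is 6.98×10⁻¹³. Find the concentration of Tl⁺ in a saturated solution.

Tl₂CrO₄(s) ⇌ 2 Tl⁺(aq) + CrO₄²⁻(aq)
With molar solubility s: [Tl⁺] = 2s, [CrO₄²⁻] = s.
Ksp = [Tl⁺]^2[CrO₄²⁻] = (2s)^2 · s = 4s^3 = 6.98×10⁻¹³
s = 5.59×10⁻⁵ mol/L
[Tl⁺] = 2s = 1.12×10⁻⁴ mol/L

1.12×10⁻⁴ M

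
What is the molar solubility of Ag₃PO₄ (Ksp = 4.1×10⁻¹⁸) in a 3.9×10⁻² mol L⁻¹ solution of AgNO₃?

6.9×10⁻¹⁴ M

Ag₃PO₄(s) ⇌ 3 Ag⁺(aq) + PO₄³⁻(aq)
The solution already contains Ag⁺ at 3.9×10⁻² mol L⁻¹. Let s be the molar solubility of Ag₃PO₄.
[Ag⁺] ≈ 3.9×10⁻² mol L⁻¹ (common ion dominates); [PO₄³⁻] = s.
Ksp = [Ag⁺]^3[PO₄³⁻] = (3.9×10⁻²)^3s
s = 4.1×10⁻¹⁸ / (3.9×10⁻²)^3 = 6.9×10⁻¹⁴
s = 6.9×10⁻¹⁴ mol L⁻¹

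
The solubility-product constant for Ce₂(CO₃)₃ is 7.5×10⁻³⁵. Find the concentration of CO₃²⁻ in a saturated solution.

Ce₂(CO₃)₃(s) ⇌ 2 Ce³⁺(aq) + 3 CO₃²⁻(aq)
For each mole of Ce₂(CO₃)₃ that dissolves per liter, [Ce³⁺] = 2s and [CO₃²⁻] = 3s; let s denote this solubility.
Ksp = [Ce³⁺]^2[CO₃²⁻]^3 = (2s)^2 · (3s)^3 = 108s^5 = 7.5×10⁻³⁵
s = 5.9×10⁻⁸ mol/L
[CO₃²⁻] = 3s = 1.8×10⁻⁷ mol/L

1.8×10⁻⁷ M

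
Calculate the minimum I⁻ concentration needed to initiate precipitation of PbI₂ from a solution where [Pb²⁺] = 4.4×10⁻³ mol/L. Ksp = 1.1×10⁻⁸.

The threshold for precipitation is Q = Ksp.
PbI₂(s) ⇌ Pb²⁺(aq) + 2 I⁻(aq)
Ksp = [Pb²⁺][I⁻]^2 = [I⁻]^2(4.4×10⁻³)
[I⁻]^2 = 1.1×10⁻⁸ / (4.4×10⁻³) = 2.5×10⁻⁶
[I⁻] = 1.6×10⁻³ mol/L

1.6×10⁻³ M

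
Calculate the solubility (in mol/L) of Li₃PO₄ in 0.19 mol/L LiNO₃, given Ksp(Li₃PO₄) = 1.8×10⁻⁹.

Li₃PO₄(s) ⇌ 3 Li⁺(aq) + PO₄³⁻(aq)
Li⁺ is already present at 0.19 mol/L. If s mol/L of Li₃PO₄ dissolves, [PO₄³⁻] = s while [Li⁺] ≈ 0.19 mol/L.
Ksp = [Li⁺]^3[PO₄³⁻] = (0.19)^3s
s = 1.8×10⁻⁹ / (0.19)^3 = 2.6×10⁻⁷
s = 2.6×10⁻⁷ mol/L

2.6×10⁻⁷ M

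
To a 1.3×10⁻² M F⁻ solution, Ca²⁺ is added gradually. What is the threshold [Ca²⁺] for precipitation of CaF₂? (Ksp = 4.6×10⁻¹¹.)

2.7×10⁻⁷ M

A salt starts to precipitate once the ion product Q reaches its Ksp.
CaF₂(s) ⇌ Ca²⁺(aq) + 2 F⁻(aq)
Ksp = [Ca²⁺][F⁻]^2 = [Ca²⁺](1.3×10⁻²)^2
[Ca²⁺] = 4.6×10⁻¹¹ / (1.3×10⁻²)^2 = 2.7×10⁻⁷
[Ca²⁺] = 2.7×10⁻⁷ M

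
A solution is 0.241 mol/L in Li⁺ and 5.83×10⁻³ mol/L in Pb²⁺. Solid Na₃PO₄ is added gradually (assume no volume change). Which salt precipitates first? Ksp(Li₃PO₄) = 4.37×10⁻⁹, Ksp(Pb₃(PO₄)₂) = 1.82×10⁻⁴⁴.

Each salt precipitates once Q = Ksp for that salt.
For Li₃PO₄: [PO₄³⁻] = (Ksp/[Li⁺]^3) = 3.12×10⁻⁷ mol/L
For Pb₃(PO₄)₂: [PO₄³⁻] = (Ksp/[Pb²⁺]^3)^(1/2) = 3.03×10⁻¹⁹ mol/L
Pb₃(PO₄)₂ requires the lower [PO₄³⁻], so it precipitates first.

Pb₃(PO₄)₂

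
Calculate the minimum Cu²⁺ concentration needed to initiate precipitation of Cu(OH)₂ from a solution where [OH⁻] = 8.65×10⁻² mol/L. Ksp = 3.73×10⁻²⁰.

Precipitation begins when Q = Ksp.
Cu(OH)₂(s) ⇌ Cu²⁺(aq) + 2 OH⁻(aq)
Ksp = [Cu²⁺][OH⁻]^2 = [Cu²⁺](8.65×10⁻²)^2
[Cu²⁺] = 3.73×10⁻²⁰ / (8.65×10⁻²)^2 = 4.99×10⁻¹⁸
[Cu²⁺] = 4.99×10⁻¹⁸ mol/L

4.99×10⁻¹⁸ M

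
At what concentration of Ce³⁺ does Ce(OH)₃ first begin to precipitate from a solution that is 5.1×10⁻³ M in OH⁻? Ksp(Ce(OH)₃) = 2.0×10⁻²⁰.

1.5×10⁻¹³ M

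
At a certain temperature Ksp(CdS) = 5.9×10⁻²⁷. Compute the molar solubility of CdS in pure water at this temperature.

7.7×10⁻¹⁴ M

CdS(s) ⇌ Cd²⁺(aq) + S²⁻(aq)
If s mol/L of CdS dissolves, [Cd²⁺] = s and [S²⁻] = s.
Ksp = [Cd²⁺][S²⁻] = s · s = s^2
s^2 = 5.9×10⁻²⁷
s = (5.9×10⁻²⁷)^(1/2) = 7.7×10⁻¹⁴ M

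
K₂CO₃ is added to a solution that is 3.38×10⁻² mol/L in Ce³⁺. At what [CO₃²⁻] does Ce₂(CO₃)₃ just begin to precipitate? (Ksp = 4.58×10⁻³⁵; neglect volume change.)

3.42×10⁻¹¹ M

The threshold for precipitation is Q = Ksp.
Ce₂(CO₃)₃(s) ⇌ 2 Ce³⁺(aq) + 3 CO₃²⁻(aq)
Ksp = [Ce³⁺]^2[CO₃²⁻]^3 = [CO₃²⁻]^3(3.38×10⁻²)^2
[CO₃²⁻]^3 = 4.58×10⁻³⁵ / (3.38×10⁻²)^2 = 4.01×10⁻³²
[CO₃²⁻] = 3.42×10⁻¹¹ mol/L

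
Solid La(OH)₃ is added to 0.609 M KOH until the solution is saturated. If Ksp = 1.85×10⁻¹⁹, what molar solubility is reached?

8.19×10⁻¹⁹ M

La(OH)₃(s) ⇌ La³⁺(aq) + 3 OH⁻(aq)
The solution already contains OH⁻ at 0.609 M. Let s be the molar solubility of La(OH)₃.
[OH⁻] ≈ 0.609 M (common ion dominates); [La³⁺] = s.
Ksp = [La³⁺][OH⁻]^3 = s(0.609)^3
s = 1.85×10⁻¹⁹ / (0.609)^3 = 8.19×10⁻¹⁹
s = 8.19×10⁻¹⁹ M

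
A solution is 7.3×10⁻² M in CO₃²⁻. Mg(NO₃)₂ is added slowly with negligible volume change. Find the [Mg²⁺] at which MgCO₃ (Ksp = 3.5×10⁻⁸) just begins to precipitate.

4.8×10⁻⁷ M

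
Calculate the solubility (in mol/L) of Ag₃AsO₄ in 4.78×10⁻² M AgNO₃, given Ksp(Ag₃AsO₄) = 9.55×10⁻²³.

8.74×10⁻¹⁹ M

Ag₃AsO₄(s) ⇌ 3 Ag⁺(aq) + AsO₄³⁻(aq)
Ag⁺ is already present at 4.78×10⁻² M. If s mol/L of Ag₃AsO₄ dissolves, [AsO₄³⁻] = s while [Ag⁺] ≈ 4.78×10⁻² M.
Ksp = [Ag⁺]^3[AsO₄³⁻] = (4.78×10⁻²)^3s
s = 9.55×10⁻²³ / (4.78×10⁻²)^3 = 8.74×10⁻¹⁹
s = 8.74×10⁻¹⁹ M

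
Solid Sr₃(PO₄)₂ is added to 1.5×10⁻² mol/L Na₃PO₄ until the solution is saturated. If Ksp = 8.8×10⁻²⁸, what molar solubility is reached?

5.3×10⁻⁹ M

Sr₃(PO₄)₂(s) ⇌ 3 Sr²⁺(aq) + 2 PO₄³⁻(aq)
The solution already contains PO₄³⁻ at 1.5×10⁻² mol/L. Let s be the molar solubility of Sr₃(PO₄)₂.
[PO₄³⁻] ≈ 1.5×10⁻² mol/L (common ion dominates); [Sr²⁺] = 3s.
Ksp = [Sr²⁺]^3[PO₄³⁻]^2 = (3s)^3(1.5×10⁻²)^2
(3s)^3 = 8.8×10⁻²⁸ / (1.5×10⁻²)^2 = 3.9×10⁻²⁴
s = 5.3×10⁻⁹ mol/L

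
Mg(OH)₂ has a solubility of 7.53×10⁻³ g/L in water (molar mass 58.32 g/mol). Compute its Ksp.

Convert to molarity: s = 7.53×10⁻³ / 58.32 = 1.2912×10⁻⁴ mol/L
Mg(OH)₂(s) ⇌ Mg²⁺(aq) + 2 OH⁻(aq)
Call the molar solubility s, so that [Mg²⁺] = s and [OH⁻] = 2s.
Ksp = [Mg²⁺][OH⁻]^2 = s · (2s)^2 = 4s^3
Ksp = 4 × (1.2912×10⁻⁴)^3 = 8.61×10⁻¹²

Ksp = 8.61×10⁻¹²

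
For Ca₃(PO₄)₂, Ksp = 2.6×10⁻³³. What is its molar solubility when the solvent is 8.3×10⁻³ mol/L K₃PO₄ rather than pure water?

1.1×10⁻¹⁰ M

Ca₃(PO₄)₂(s) ⇌ 3 Ca²⁺(aq) + 2 PO₄³⁻(aq)
The solution already contains PO₄³⁻ at 8.3×10⁻³ mol/L. Let s be the molar solubility of Ca₃(PO₄)₂.
[PO₄³⁻] ≈ 8.3×10⁻³ mol/L (common ion dominates); [Ca²⁺] = 3s.
Ksp = [Ca²⁺]^3[PO₄³⁻]^2 = (3s)^3(8.3×10⁻³)^2
(3s)^3 = 2.6×10⁻³³ / (8.3×10⁻³)^2 = 3.8×10⁻²⁹
s = 1.1×10⁻¹⁰ mol/L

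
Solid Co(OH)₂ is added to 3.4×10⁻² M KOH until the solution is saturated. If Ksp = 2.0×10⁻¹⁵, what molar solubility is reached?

Co(OH)₂(s) ⇌ Co²⁺(aq) + 2 OH⁻(aq)
Let s be the solubility of Co(OH)₂ here. The common ion gives [OH⁻] ≈ 3.4×10⁻² M, and [Co²⁺] = s.
Ksp = [Co²⁺][OH⁻]^2 = s(3.4×10⁻²)^2
s = 2.0×10⁻¹⁵ / (3.4×10⁻²)^2 = 1.7×10⁻¹²
s = 1.7×10⁻¹² M

1.7×10⁻¹² M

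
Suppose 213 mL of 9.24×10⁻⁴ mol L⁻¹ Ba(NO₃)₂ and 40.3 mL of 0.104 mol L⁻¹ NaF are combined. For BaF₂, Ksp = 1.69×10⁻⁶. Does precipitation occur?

The combined volume is 253.3 mL.
[Ba²⁺] = (9.24×10⁻⁴)(213)/253.3 = 7.77×10⁻⁴ mol L⁻¹
[F⁻] = (0.104)(40.3)/253.3 = 1.65×10⁻² mol L⁻¹
Q = [Ba²⁺][F⁻]^2 = 2.13×10⁻⁷
Q = 2.13×10⁻⁷ < Ksp = 1.69×10⁻⁶, so the solution is unsaturated and no precipitate forms.

No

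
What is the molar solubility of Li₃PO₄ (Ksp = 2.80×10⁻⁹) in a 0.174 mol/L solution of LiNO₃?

5.32×10⁻⁷ M

Li₃PO₄(s) ⇌ 3 Li⁺(aq) + PO₄³⁻(aq)
With Li⁺ already at 0.174 mol/L and s small, take [Li⁺] ≈ 0.174 mol/L and [PO₄³⁻] = s.
Ksp = [Li⁺]^3[PO₄³⁻] = (0.174)^3s
s = 2.80×10⁻⁹ / (0.174)^3 = 5.32×10⁻⁷
s = 5.32×10⁻⁷ mol/L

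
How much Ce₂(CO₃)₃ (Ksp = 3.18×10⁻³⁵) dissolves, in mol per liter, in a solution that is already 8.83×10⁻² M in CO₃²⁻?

1.07×10⁻¹⁶ M

Ce₂(CO₃)₃(s) ⇌ 2 Ce³⁺(aq) + 3 CO₃²⁻(aq)
With CO₃²⁻ already at 8.83×10⁻² M and s small, take [CO₃²⁻] ≈ 8.83×10⁻² M and [Ce³⁺] = 2s.
Ksp = [Ce³⁺]^2[CO₃²⁻]^3 = (2s)^2(8.83×10⁻²)^3
(2s)^2 = 3.18×10⁻³⁵ / (8.83×10⁻²)^3 = 4.62×10⁻³²
s = 1.07×10⁻¹⁶ M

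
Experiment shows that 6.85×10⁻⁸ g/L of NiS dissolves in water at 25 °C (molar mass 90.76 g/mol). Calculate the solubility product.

Convert to molarity: s = 6.85×10⁻⁸ / 90.76 = 7.5474×10⁻¹⁰ mol/L
NiS(s) ⇌ Ni²⁺(aq) + S²⁻(aq)
Let s be the molar solubility. Then [Ni²⁺] = s and [S²⁻] = s.
Ksp = [Ni²⁺][S²⁻] = s · s = s^2
Ksp = (7.5474×10⁻¹⁰)^2 = 5.70×10⁻¹⁹

Ksp = 5.70×10⁻¹⁹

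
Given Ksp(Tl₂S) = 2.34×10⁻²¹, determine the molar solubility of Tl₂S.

8.36×10⁻⁸ M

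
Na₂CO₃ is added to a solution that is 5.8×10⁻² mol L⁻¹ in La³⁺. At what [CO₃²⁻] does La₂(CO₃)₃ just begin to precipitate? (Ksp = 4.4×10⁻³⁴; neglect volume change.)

The threshold for precipitation is Q = Ksp.
La₂(CO₃)₃(s) ⇌ 2 La³⁺(aq) + 3 CO₃²⁻(aq)
Ksp = [La³⁺]^2[CO₃²⁻]^3 = [CO₃²⁻]^3(5.8×10⁻²)^2
[CO₃²⁻]^3 = 4.4×10⁻³⁴ / (5.8×10⁻²)^2 = 1.3×10⁻³¹
[CO₃²⁻] = 5.1×10⁻¹¹ mol L⁻¹

5.1×10⁻¹¹ M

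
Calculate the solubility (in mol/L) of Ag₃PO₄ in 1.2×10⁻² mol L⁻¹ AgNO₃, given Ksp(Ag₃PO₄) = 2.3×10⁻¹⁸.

1.3×10⁻¹² M

Ag₃PO₄(s) ⇌ 3 Ag⁺(aq) + PO₄³⁻(aq)
The solution already contains Ag⁺ at 1.2×10⁻² mol L⁻¹. Let s be the molar solubility of Ag₃PO₄.
[Ag⁺] ≈ 1.2×10⁻² mol L⁻¹ (common ion dominates); [PO₄³⁻] = s.
Ksp = [Ag⁺]^3[PO₄³⁻] = (1.2×10⁻²)^3s
s = 2.3×10⁻¹⁸ / (1.2×10⁻²)^3 = 1.3×10⁻¹²
s = 1.3×10⁻¹² mol L⁻¹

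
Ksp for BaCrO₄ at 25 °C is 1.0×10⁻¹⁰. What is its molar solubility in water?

1.0×10⁻⁵ M

BaCrO₄(s) ⇌ Ba²⁺(aq) + CrO₄²⁻(aq)
Call the molar solubility s, so that [Ba²⁺] = s and [CrO₄²⁻] = s.
Ksp = [Ba²⁺][CrO₄²⁻] = s · s = s^2
s^2 = 1.0×10⁻¹⁰
s = (1.0×10⁻¹⁰)^(1/2) = 1.0×10⁻⁵ M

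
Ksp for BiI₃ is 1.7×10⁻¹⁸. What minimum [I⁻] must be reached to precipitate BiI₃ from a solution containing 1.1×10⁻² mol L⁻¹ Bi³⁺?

5.4×10⁻⁶ M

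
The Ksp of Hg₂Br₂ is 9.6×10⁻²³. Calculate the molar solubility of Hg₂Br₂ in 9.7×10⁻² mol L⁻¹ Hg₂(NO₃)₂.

Hg₂Br₂(s) ⇌ Hg₂²⁺(aq) + 2 Br⁻(aq)
The solution already contains Hg₂²⁺ at 9.7×10⁻² mol L⁻¹. Let s be the molar solubility of Hg₂Br₂.
[Hg₂²⁺] ≈ 9.7×10⁻² mol L⁻¹ (common ion dominates); [Br⁻] = 2s.
Ksp = [Hg₂²⁺][Br⁻]^2 = (9.7×10⁻²)(2s)^2
(2s)^2 = 9.6×10⁻²³ / (9.7×10⁻²) = 9.9×10⁻²²
s = 1.6×10⁻¹¹ mol L⁻¹

1.6×10⁻¹¹ M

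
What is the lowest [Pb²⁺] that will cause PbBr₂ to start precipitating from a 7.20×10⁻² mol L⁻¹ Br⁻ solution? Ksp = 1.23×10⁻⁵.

2.37×10⁻³ M

The threshold for precipitation is Q = Ksp.
PbBr₂(s) ⇌ Pb²⁺(aq) + 2 Br⁻(aq)
Ksp = [Pb²⁺][Br⁻]^2 = [Pb²⁺](7.20×10⁻²)^2
[Pb²⁺] = 1.23×10⁻⁵ / (7.20×10⁻²)^2 = 2.37×10⁻³
[Pb²⁺] = 2.37×10⁻³ mol L⁻¹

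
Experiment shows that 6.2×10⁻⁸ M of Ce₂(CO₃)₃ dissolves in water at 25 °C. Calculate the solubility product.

Ksp = 9.9×10⁻³⁵

Ce₂(CO₃)₃(s) ⇌ 2 Ce³⁺(aq) + 3 CO₃²⁻(aq)
With molar solubility s: [Ce³⁺] = 2s, [CO₃²⁻] = 3s.
Ksp = [Ce³⁺]^2[CO₃²⁻]^3 = (2s)^2 · (3s)^3 = 108s^5
Ksp = 108 × (6.2×10⁻⁸)^5 = 9.9×10⁻³⁵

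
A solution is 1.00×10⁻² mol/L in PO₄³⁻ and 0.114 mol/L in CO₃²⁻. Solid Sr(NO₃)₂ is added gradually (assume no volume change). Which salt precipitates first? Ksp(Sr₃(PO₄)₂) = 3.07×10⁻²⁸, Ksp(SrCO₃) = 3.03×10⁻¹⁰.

SrCO₃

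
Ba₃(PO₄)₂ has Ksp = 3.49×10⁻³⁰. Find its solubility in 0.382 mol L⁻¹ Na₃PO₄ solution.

9.60×10⁻¹¹ M

Ba₃(PO₄)₂(s) ⇌ 3 Ba²⁺(aq) + 2 PO₄³⁻(aq)
PO₄³⁻ is already present at 0.382 mol L⁻¹. If s mol/L of Ba₃(PO₄)₂ dissolves, [Ba²⁺] = 3s while [PO₄³⁻] ≈ 0.382 mol L⁻¹.
Ksp = [Ba²⁺]^3[PO₄³⁻]^2 = (3s)^3(0.382)^2
(3s)^3 = 3.49×10⁻³⁰ / (0.382)^2 = 2.39×10⁻²⁹
s = 9.60×10⁻¹¹ mol L⁻¹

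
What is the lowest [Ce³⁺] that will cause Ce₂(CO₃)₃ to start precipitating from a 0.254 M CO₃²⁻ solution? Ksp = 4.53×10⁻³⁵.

Precipitation of each salt begins when its ion product equals Ksp.
Ce₂(CO₃)₃(s) ⇌ 2 Ce³⁺(aq) + 3 CO₃²⁻(aq)
Ksp = [Ce³⁺]^2[CO₃²⁻]^3 = [Ce³⁺]^2(0.254)^3
[Ce³⁺]^2 = 4.53×10⁻³⁵ / (0.254)^3 = 2.76×10⁻³³
[Ce³⁺] = 5.26×10⁻¹⁷ M

5.26×10⁻¹⁷ M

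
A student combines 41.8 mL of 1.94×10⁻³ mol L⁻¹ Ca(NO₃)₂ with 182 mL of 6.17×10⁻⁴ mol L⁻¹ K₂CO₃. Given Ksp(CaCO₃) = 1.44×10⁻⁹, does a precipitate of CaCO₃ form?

After mixing, V = 41.8 mL + 182 mL = 223.8 mL.
[Ca²⁺] = (1.94×10⁻³)(41.8)/223.8 = 3.62×10⁻⁴ mol L⁻¹
[CO₃²⁻] = (6.17×10⁻⁴)(182)/223.8 = 5.02×10⁻⁴ mol L⁻¹
Q = [Ca²⁺][CO₃²⁻] = 1.82×10⁻⁷
Since Q (1.82×10⁻⁷) exceeds Ksp (1.44×10⁻⁹), CaCO₃ will precipitate.

Yes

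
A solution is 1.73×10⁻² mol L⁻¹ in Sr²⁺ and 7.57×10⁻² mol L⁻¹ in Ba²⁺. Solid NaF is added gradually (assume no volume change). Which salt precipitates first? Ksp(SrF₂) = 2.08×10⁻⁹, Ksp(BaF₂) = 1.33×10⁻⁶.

Each salt precipitates once Q = Ksp for that salt.
For SrF₂: [F⁻] = (Ksp/[Sr²⁺])^(1/2) = 3.47×10⁻⁴ mol L⁻¹
For BaF₂: [F⁻] = (Ksp/[Ba²⁺])^(1/2) = 4.19×10⁻³ mol L⁻¹
The smaller threshold [F⁻] is reached first, so SrF₂ precipitates first.

SrF₂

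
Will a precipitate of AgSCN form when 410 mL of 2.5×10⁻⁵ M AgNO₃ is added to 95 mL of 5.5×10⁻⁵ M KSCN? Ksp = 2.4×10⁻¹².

Yes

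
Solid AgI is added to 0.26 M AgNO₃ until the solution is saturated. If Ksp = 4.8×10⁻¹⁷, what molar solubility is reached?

1.8×10⁻¹⁶ M

AgI(s) ⇌ Ag⁺(aq) + I⁻(aq)
Ag⁺ is already present at 0.26 M. If s mol/L of AgI dissolves, [I⁻] = s while [Ag⁺] ≈ 0.26 M.
Ksp = [Ag⁺][I⁻] = (0.26)s
s = 4.8×10⁻¹⁷ / (0.26) = 1.8×10⁻¹⁶
s = 1.8×10⁻¹⁶ M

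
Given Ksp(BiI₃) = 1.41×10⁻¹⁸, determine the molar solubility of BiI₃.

BiI₃(s) ⇌ Bi³⁺(aq) + 3 I⁻(aq)
Call the molar solubility s, so that [Bi³⁺] = s and [I⁻] = 3s.
Ksp = [Bi³⁺][I⁻]^3 = s · (3s)^3 = 27s^4
27s^4 = 1.41×10⁻¹⁸  ⇒  s^4 = 5.22×10⁻²⁰
Taking the 4th root, s = 1.51×10⁻⁵ mol/L.

1.51×10⁻⁵ M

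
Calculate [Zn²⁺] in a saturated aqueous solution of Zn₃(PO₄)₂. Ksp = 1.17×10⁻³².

Zn₃(PO₄)₂(s) ⇌ 3 Zn²⁺(aq) + 2 PO₄³⁻(aq)
Let s be the molar solubility. Then [Zn²⁺] = 3s and [PO₄³⁻] = 2s.
Ksp = [Zn²⁺]^3[PO₄³⁻]^2 = (3s)^3 · (2s)^2 = 108s^5 = 1.17×10⁻³²
s = 1.61×10⁻⁷ mol L⁻¹
[Zn²⁺] = 3s = 4.83×10⁻⁷ mol L⁻¹

4.83×10⁻⁷ M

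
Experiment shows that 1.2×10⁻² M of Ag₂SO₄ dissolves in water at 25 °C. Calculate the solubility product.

Ag₂SO₄(s) ⇌ 2 Ag⁺(aq) + SO₄²⁻(aq)
Call the molar solubility s, so that [Ag⁺] = 2s and [SO₄²⁻] = s.
Ksp = [Ag⁺]^2[SO₄²⁻] = (2s)^2 · s = 4s^3
Ksp = 4 × (1.2×10⁻²)^3 = 6.9×10⁻⁶

Ksp = 6.9×10⁻⁶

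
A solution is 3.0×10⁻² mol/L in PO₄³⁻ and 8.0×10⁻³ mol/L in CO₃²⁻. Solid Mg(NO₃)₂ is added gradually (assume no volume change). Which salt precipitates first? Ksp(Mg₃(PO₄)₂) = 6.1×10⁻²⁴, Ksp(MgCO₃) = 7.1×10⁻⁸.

Each salt precipitates once Q = Ksp for that salt.
For Mg₃(PO₄)₂: [Mg²⁺] = (Ksp/[PO₄³⁻]^2)^(1/3) = 1.9×10⁻⁷ mol/L
For MgCO₃: [Mg²⁺] = (Ksp/[CO₃²⁻]) = 8.9×10⁻⁶ mol/L
Since Mg₃(PO₄)₂ needs less Mg²⁺ to reach saturation, it precipitates first.

Mg₃(PO₄)₂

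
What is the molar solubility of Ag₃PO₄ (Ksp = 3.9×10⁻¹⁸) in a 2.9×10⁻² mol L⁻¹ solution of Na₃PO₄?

Ag₃PO₄(s) ⇌ 3 Ag⁺(aq) + PO₄³⁻(aq)
With PO₄³⁻ already at 2.9×10⁻² mol L⁻¹ and s small, take [PO₄³⁻] ≈ 2.9×10⁻² mol L⁻¹ and [Ag⁺] = 3s.
Ksp = [Ag⁺]^3[PO₄³⁻] = (3s)^3(2.9×10⁻²)
(3s)^3 = 3.9×10⁻¹⁸ / (2.9×10⁻²) = 1.3×10⁻¹⁶
s = 1.7×10⁻⁶ mol L⁻¹

1.7×10⁻⁶ M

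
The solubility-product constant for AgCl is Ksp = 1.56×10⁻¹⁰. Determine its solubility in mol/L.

1.25×10⁻⁵ M

AgCl(s) ⇌ Ag⁺(aq) + Cl⁻(aq)
Call the molar solubility s, so that [Ag⁺] = s and [Cl⁻] = s.
Ksp = [Ag⁺][Cl⁻] = s · s = s^2
s^2 = 1.56×10⁻¹⁰
s = 1.25×10⁻⁵ mol/L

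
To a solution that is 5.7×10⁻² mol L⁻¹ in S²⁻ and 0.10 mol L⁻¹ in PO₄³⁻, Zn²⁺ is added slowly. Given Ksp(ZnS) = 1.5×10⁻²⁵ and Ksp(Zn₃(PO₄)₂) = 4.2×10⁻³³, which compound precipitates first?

ZnS

The threshold for precipitation is Q = Ksp.
For ZnS: [Zn²⁺] = (Ksp/[S²⁻]) = 2.6×10⁻²⁴ mol L⁻¹
For Zn₃(PO₄)₂: [Zn²⁺] = (Ksp/[PO₄³⁻]^2)^(1/3) = 7.5×10⁻¹¹ mol L⁻¹
Since ZnS needs less Zn²⁺ to reach saturation, it precipitates first.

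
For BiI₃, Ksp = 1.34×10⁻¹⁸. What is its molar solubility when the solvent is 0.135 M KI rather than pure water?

BiI₃(s) ⇌ Bi³⁺(aq) + 3 I⁻(aq)
Let s be the solubility of BiI₃ here. The common ion gives [I⁻] ≈ 0.135 M, and [Bi³⁺] = s.
Ksp = [Bi³⁺][I⁻]^3 = s(0.135)^3
s = 1.34×10⁻¹⁸ / (0.135)^3 = 5.45×10⁻¹⁶
s = 5.45×10⁻¹⁶ M

5.45×10⁻¹⁶ M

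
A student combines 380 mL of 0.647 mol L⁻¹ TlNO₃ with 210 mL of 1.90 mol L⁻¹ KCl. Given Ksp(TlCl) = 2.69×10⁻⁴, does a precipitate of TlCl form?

The combined volume is 590 mL.
[Tl⁺] = (0.647)(380)/590 = 0.417 mol L⁻¹
[Cl⁻] = (1.90)(210)/590 = 0.676 mol L⁻¹
Q = [Tl⁺][Cl⁻] = 0.282
Since Q (0.282) exceeds Ksp (2.69×10⁻⁴), TlCl will precipitate.

Yes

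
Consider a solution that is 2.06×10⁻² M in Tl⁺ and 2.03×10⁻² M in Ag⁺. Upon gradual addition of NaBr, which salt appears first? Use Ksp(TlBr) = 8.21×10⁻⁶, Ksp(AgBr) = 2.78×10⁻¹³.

AgBr

Each salt precipitates once Q = Ksp for that salt.
For TlBr: [Br⁻] = (Ksp/[Tl⁺]) = 3.99×10⁻⁴ M
For AgBr: [Br⁻] = (Ksp/[Ag⁺]) = 1.37×10⁻¹¹ M
Since AgBr needs less Br⁻ to reach saturation, it precipitates first.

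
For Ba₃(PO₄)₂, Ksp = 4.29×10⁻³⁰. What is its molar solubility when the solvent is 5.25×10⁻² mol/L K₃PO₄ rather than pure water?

3.86×10⁻¹⁰ M

Ba₃(PO₄)₂(s) ⇌ 3 Ba²⁺(aq) + 2 PO₄³⁻(aq)
With PO₄³⁻ already at 5.25×10⁻² mol/L and s small, take [PO₄³⁻] ≈ 5.25×10⁻² mol/L and [Ba²⁺] = 3s.
Ksp = [Ba²⁺]^3[PO₄³⁻]^2 = (3s)^3(5.25×10⁻²)^2
(3s)^3 = 4.29×10⁻³⁰ / (5.25×10⁻²)^2 = 1.56×10⁻²⁷
s = 3.86×10⁻¹⁰ mol/L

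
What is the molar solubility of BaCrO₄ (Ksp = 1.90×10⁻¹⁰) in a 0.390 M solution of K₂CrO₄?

4.87×10⁻¹⁰ M

BaCrO₄(s) ⇌ Ba²⁺(aq) + CrO₄²⁻(aq)
Let s be the solubility of BaCrO₄ here. The common ion gives [CrO₄²⁻] ≈ 0.390 M, and [Ba²⁺] = s.
Ksp = [Ba²⁺][CrO₄²⁻] = s(0.390)
s = 1.90×10⁻¹⁰ / (0.390) = 4.87×10⁻¹⁰
s = 4.87×10⁻¹⁰ M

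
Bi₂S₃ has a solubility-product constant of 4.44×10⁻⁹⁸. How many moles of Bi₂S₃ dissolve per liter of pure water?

1.33×10⁻²⁰ M

Bi₂S₃(s) ⇌ 2 Bi³⁺(aq) + 3 S²⁻(aq)
With molar solubility s: [Bi³⁺] = 2s, [S²⁻] = 3s.
Ksp = [Bi³⁺]^2[S²⁻]^3 = (2s)^2 · (3s)^3 = 108s^5
108s^5 = 4.44×10⁻⁹⁸  ⇒  s^5 = 4.11×10⁻¹⁰⁰
s = 1.33×10⁻²⁰ mol/L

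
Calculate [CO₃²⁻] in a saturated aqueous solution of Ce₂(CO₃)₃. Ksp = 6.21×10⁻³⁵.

Ce₂(CO₃)₃(s) ⇌ 2 Ce³⁺(aq) + 3 CO₃²⁻(aq)
Call the molar solubility s, so that [Ce³⁺] = 2s and [CO₃²⁻] = 3s.
Ksp = [Ce³⁺]^2[CO₃²⁻]^3 = (2s)^2 · (3s)^3 = 108s^5 = 6.21×10⁻³⁵
s = 5.65×10⁻⁸ M
[CO₃²⁻] = 3s = 1.69×10⁻⁷ M

1.69×10⁻⁷ M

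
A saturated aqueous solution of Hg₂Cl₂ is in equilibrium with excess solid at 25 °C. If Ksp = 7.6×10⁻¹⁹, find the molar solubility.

5.7×10⁻⁷ M

Hg₂Cl₂(s) ⇌ Hg₂²⁺(aq) + 2 Cl⁻(aq)
Call the molar solubility s, so that [Hg₂²⁺] = s and [Cl⁻] = 2s.
Ksp = [Hg₂²⁺][Cl⁻]^2 = s · (2s)^2 = 4s^3
4s^3 = 7.6×10⁻¹⁹  ⇒  s^3 = 1.9×10⁻¹⁹
s = 5.7×10⁻⁷ M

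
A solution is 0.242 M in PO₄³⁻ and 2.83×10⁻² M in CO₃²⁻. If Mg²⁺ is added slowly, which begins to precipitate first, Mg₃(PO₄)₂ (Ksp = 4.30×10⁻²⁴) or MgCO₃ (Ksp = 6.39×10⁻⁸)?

A salt starts to precipitate once the ion product Q reaches its Ksp.
For Mg₃(PO₄)₂: [Mg²⁺] = (Ksp/[PO₄³⁻]^2)^(1/3) = 4.19×10⁻⁸ M
For MgCO₃: [Mg²⁺] = (Ksp/[CO₃²⁻]) = 2.26×10⁻⁶ M
Since Mg₃(PO₄)₂ needs less Mg²⁺ to reach saturation, it precipitates first.

Mg₃(PO₄)₂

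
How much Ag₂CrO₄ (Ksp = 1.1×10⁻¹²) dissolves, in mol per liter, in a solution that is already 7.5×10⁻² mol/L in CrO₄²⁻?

1.9×10⁻⁶ M

Ag₂CrO₄(s) ⇌ 2 Ag⁺(aq) + CrO₄²⁻(aq)
With CrO₄²⁻ already at 7.5×10⁻² mol/L and s small, take [CrO₄²⁻] ≈ 7.5×10⁻² mol/L and [Ag⁺] = 2s.
Ksp = [Ag⁺]^2[CrO₄²⁻] = (2s)^2(7.5×10⁻²)
(2s)^2 = 1.1×10⁻¹² / (7.5×10⁻²) = 1.5×10⁻¹¹
s = 1.9×10⁻⁶ mol/L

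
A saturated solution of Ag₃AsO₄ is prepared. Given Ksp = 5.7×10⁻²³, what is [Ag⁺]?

3.6×10⁻⁶ M

Ag₃AsO₄(s) ⇌ 3 Ag⁺(aq) + AsO₄³⁻(aq)
For each mole of Ag₃AsO₄ that dissolves per liter, [Ag⁺] = 3s and [AsO₄³⁻] = s; let s denote this solubility.
Ksp = [Ag⁺]^3[AsO₄³⁻] = (3s)^3 · s = 27s^4 = 5.7×10⁻²³
s = 1.2×10⁻⁶ mol L⁻¹
[Ag⁺] = 3s = 3.6×10⁻⁶ mol L⁻¹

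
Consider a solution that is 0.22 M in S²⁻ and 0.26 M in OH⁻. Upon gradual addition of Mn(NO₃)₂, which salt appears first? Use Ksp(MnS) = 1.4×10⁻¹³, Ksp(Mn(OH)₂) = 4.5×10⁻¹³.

MnS

Each salt precipitates once Q = Ksp for that salt.
For MnS: [Mn²⁺] = (Ksp/[S²⁻]) = 6.4×10⁻¹³ M
For Mn(OH)₂: [Mn²⁺] = (Ksp/[OH⁻]^2) = 6.7×10⁻¹² M
Since MnS needs less Mn²⁺ to reach saturation, it precipitates first.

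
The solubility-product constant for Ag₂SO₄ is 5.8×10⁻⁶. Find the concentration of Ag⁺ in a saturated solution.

2.3×10⁻² M

Ag₂SO₄(s) ⇌ 2 Ag⁺(aq) + SO₄²⁻(aq)
If s mol/L of Ag₂SO₄ dissolves, [Ag⁺] = 2s and [SO₄²⁻] = s.
Ksp = [Ag⁺]^2[SO₄²⁻] = (2s)^2 · s = 4s^3 = 5.8×10⁻⁶
s = 1.1×10⁻² mol/L
[Ag⁺] = 2s = 2.3×10⁻² mol/L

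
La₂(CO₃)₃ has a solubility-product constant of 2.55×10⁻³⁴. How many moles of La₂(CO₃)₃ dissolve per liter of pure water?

7.49×10⁻⁸ M

La₂(CO₃)₃(s) ⇌ 2 La³⁺(aq) + 3 CO₃²⁻(aq)
With molar solubility s: [La³⁺] = 2s, [CO₃²⁻] = 3s.
Ksp = [La³⁺]^2[CO₃²⁻]^3 = (2s)^2 · (3s)^3 = 108s^5
108s^5 = 2.55×10⁻³⁴  ⇒  s^5 = 2.36×10⁻³⁶
s = 7.49×10⁻⁸ mol L⁻¹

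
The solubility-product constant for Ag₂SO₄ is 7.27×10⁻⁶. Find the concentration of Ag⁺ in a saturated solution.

Ag₂SO₄(s) ⇌ 2 Ag⁺(aq) + SO₄²⁻(aq)
Let s be the molar solubility. Then [Ag⁺] = 2s and [SO₄²⁻] = s.
Ksp = [Ag⁺]^2[SO₄²⁻] = (2s)^2 · s = 4s^3 = 7.27×10⁻⁶
s = 1.22×10⁻² mol L⁻¹
[Ag⁺] = 2s = 2.44×10⁻² mol L⁻¹

2.44×10⁻² M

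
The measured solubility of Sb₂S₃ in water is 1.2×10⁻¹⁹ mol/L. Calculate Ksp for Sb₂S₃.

Ksp = 2.7×10⁻⁹³

Sb₂S₃(s) ⇌ 2 Sb³⁺(aq) + 3 S²⁻(aq)
With molar solubility s: [Sb³⁺] = 2s, [S²⁻] = 3s.
Ksp = [Sb³⁺]^2[S²⁻]^3 = (2s)^2 · (3s)^3 = 108s^5
Ksp = 108 × (1.2×10⁻¹⁹)^5 = 2.7×10⁻⁹³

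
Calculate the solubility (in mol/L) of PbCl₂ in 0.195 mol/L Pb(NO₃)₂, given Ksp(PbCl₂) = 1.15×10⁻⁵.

PbCl₂(s) ⇌ Pb²⁺(aq) + 2 Cl⁻(aq)
Let s be the solubility of PbCl₂ here. The common ion gives [Pb²⁺] ≈ 0.195 mol/L, and [Cl⁻] = 2s.
Ksp = [Pb²⁺][Cl⁻]^2 = (0.195)(2s)^2
(2s)^2 = 1.15×10⁻⁵ / (0.195) = 5.90×10⁻⁵
s = 3.84×10⁻³ mol/L

3.84×10⁻³ M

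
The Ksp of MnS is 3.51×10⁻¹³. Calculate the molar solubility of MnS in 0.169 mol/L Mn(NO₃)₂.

2.08×10⁻¹² M

MnS(s) ⇌ Mn²⁺(aq) + S²⁻(aq)
Let s be the solubility of MnS here. The common ion gives [Mn²⁺] ≈ 0.169 mol/L, and [S²⁻] = s.
Ksp = [Mn²⁺][S²⁻] = (0.169)s
s = 3.51×10⁻¹³ / (0.169) = 2.08×10⁻¹²
s = 2.08×10⁻¹² mol/L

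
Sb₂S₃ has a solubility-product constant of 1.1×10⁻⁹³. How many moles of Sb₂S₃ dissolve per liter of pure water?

1.0×10⁻¹⁹ M

Sb₂S₃(s) ⇌ 2 Sb³⁺(aq) + 3 S²⁻(aq)
Let s be the molar solubility. Then [Sb³⁺] = 2s and [S²⁻] = 3s.
Ksp = [Sb³⁺]^2[S²⁻]^3 = (2s)^2 · (3s)^3 = 108s^5
108s^5 = 1.1×10⁻⁹³  ⇒  s^5 = 1.0×10⁻⁹⁵
s = 1.0×10⁻¹⁹ M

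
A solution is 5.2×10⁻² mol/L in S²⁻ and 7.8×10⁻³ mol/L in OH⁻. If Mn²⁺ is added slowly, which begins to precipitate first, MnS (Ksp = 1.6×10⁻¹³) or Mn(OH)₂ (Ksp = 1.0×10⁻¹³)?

A salt starts to precipitate once the ion product Q reaches its Ksp.
For MnS: [Mn²⁺] = (Ksp/[S²⁻]) = 3.1×10⁻¹² mol/L
For Mn(OH)₂: [Mn²⁺] = (Ksp/[OH⁻]^2) = 1.6×10⁻⁹ mol/L
Since MnS needs less Mn²⁺ to reach saturation, it precipitates first.

MnS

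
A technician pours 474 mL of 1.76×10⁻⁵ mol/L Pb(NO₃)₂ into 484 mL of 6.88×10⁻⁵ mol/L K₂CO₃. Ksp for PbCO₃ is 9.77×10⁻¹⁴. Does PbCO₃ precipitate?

Yes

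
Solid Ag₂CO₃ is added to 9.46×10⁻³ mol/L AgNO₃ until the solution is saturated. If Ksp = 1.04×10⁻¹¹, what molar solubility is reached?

1.16×10⁻⁷ M

Ag₂CO₃(s) ⇌ 2 Ag⁺(aq) + CO₃²⁻(aq)
Ag⁺ is already present at 9.46×10⁻³ mol/L. If s mol/L of Ag₂CO₃ dissolves, [CO₃²⁻] = s while [Ag⁺] ≈ 9.46×10⁻³ mol/L.
Ksp = [Ag⁺]^2[CO₃²⁻] = (9.46×10⁻³)^2s
s = 1.04×10⁻¹¹ / (9.46×10⁻³)^2 = 1.16×10⁻⁷
s = 1.16×10⁻⁷ mol/L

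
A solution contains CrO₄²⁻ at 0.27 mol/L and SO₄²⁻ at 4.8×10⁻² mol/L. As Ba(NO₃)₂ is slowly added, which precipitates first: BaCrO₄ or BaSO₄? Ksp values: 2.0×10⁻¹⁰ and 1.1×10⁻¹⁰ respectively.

A salt starts to precipitate once the ion product Q reaches its Ksp.
For BaCrO₄: [Ba²⁺] = (Ksp/[CrO₄²⁻]) = 7.4×10⁻¹⁰ mol/L
For BaSO₄: [Ba²⁺] = (Ksp/[SO₄²⁻]) = 2.3×10⁻⁹ mol/L
Since BaCrO₄ needs less Ba²⁺ to reach saturation, it precipitates first.

BaCrO₄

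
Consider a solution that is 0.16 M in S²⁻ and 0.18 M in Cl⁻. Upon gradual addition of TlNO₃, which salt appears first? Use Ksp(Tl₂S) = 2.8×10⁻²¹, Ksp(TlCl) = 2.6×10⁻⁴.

The threshold for precipitation is Q = Ksp.
For Tl₂S: [Tl⁺] = (Ksp/[S²⁻])^(1/2) = 1.3×10⁻¹⁰ M
For TlCl: [Tl⁺] = (Ksp/[Cl⁻]) = 1.4×10⁻³ M
The smaller threshold [Tl⁺] is reached first, so Tl₂S precipitates first.

Tl₂S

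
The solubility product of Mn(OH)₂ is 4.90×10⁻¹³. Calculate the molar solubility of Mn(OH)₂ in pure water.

Mn(OH)₂(s) ⇌ Mn²⁺(aq) + 2 OH⁻(aq)
Call the molar solubility s, so that [Mn²⁺] = s and [OH⁻] = 2s.
Ksp = [Mn²⁺][OH⁻]^2 = s · (2s)^2 = 4s^3
4s^3 = 4.90×10⁻¹³  ⇒  s^3 = 1.23×10⁻¹³
s = 4.97×10⁻⁵ mol L⁻¹

4.97×10⁻⁵ M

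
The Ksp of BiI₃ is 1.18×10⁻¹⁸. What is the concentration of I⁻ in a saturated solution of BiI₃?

BiI₃(s) ⇌ Bi³⁺(aq) + 3 I⁻(aq)
If s mol/L of BiI₃ dissolves, [Bi³⁺] = s and [I⁻] = 3s.
Ksp = [Bi³⁺][I⁻]^3 = s · (3s)^3 = 27s^4 = 1.18×10⁻¹⁸
s = 1.45×10⁻⁵ mol/L
[I⁻] = 3s = 4.34×10⁻⁵ mol/L

4.34×10⁻⁵ M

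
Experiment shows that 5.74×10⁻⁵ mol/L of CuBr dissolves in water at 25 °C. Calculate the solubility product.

CuBr(s) ⇌ Cu⁺(aq) + Br⁻(aq)
If s mol/L of CuBr dissolves, [Cu⁺] = s and [Br⁻] = s.
Ksp = [Cu⁺][Br⁻] = s · s = s^2
Ksp = (5.74×10⁻⁵)^2 = 3.29×10⁻⁹

Ksp = 3.29×10⁻⁹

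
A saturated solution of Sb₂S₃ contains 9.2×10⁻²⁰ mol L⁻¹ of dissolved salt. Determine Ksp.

Ksp = 7.1×10⁻⁹⁴

Sb₂S₃(s) ⇌ 2 Sb³⁺(aq) + 3 S²⁻(aq)
With molar solubility s: [Sb³⁺] = 2s, [S²⁻] = 3s.
Ksp = [Sb³⁺]^2[S²⁻]^3 = (2s)^2 · (3s)^3 = 108s^5
Ksp = 108 × (9.2×10⁻²⁰)^5 = 7.1×10⁻⁹⁴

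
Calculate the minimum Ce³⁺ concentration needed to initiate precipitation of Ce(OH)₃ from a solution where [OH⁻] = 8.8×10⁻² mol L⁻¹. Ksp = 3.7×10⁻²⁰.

5.4×10⁻¹⁷ M

The threshold for precipitation is Q = Ksp.
Ce(OH)₃(s) ⇌ Ce³⁺(aq) + 3 OH⁻(aq)
Ksp = [Ce³⁺][OH⁻]^3 = [Ce³⁺](8.8×10⁻²)^3
[Ce³⁺] = 3.7×10⁻²⁰ / (8.8×10⁻²)^3 = 5.4×10⁻¹⁷
[Ce³⁺] = 5.4×10⁻¹⁷ mol L⁻¹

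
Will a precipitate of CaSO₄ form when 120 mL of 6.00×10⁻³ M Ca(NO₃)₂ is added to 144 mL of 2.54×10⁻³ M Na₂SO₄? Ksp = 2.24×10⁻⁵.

No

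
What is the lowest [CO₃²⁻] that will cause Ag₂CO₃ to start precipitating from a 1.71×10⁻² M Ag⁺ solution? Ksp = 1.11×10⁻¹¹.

Precipitation of each salt begins when its ion product equals Ksp.
Ag₂CO₃(s) ⇌ 2 Ag⁺(aq) + CO₃²⁻(aq)
Ksp = [Ag⁺]^2[CO₃²⁻] = [CO₃²⁻](1.71×10⁻²)^2
[CO₃²⁻] = 1.11×10⁻¹¹ / (1.71×10⁻²)^2 = 3.80×10⁻⁸
[CO₃²⁻] = 3.80×10⁻⁸ M

3.80×10⁻⁸ M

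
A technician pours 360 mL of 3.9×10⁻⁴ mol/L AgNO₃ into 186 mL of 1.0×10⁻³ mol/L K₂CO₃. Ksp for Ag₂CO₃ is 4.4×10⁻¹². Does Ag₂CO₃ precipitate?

Yes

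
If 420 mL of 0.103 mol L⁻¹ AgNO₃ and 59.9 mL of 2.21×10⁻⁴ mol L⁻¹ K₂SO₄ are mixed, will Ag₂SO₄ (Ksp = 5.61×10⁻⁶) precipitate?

No

Total volume after mixing = 420 + 59.9 = 479.9 mL.
[Ag⁺] = (0.103)(420)/479.9 = 9.01×10⁻² mol L⁻¹
[SO₄²⁻] = (2.21×10⁻⁴)(59.9)/479.9 = 2.76×10⁻⁵ mol L⁻¹
Q = [Ag⁺]^2[SO₄²⁻] = 2.24×10⁻⁷
Q < Ksp (2.24×10⁻⁷ vs 5.61×10⁻⁶); the solution remains unsaturated and no precipitate forms.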